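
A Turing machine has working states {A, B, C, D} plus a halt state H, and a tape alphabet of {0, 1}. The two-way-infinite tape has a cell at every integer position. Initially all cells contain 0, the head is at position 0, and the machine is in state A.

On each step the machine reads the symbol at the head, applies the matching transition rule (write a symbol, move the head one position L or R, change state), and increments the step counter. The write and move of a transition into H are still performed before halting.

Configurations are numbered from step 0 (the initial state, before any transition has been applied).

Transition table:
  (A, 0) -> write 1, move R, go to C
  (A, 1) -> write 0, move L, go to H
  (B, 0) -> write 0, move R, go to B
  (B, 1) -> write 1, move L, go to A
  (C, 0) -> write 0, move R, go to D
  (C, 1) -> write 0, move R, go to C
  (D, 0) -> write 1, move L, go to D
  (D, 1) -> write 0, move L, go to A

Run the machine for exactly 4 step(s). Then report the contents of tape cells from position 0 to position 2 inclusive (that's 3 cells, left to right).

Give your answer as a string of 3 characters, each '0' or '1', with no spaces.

Answer: 111

Derivation:
Step 1: in state A at pos 0, read 0 -> (A,0)->write 1,move R,goto C. Now: state=C, head=1, tape[-1..2]=0100 (head:   ^)
Step 2: in state C at pos 1, read 0 -> (C,0)->write 0,move R,goto D. Now: state=D, head=2, tape[-1..3]=01000 (head:    ^)
Step 3: in state D at pos 2, read 0 -> (D,0)->write 1,move L,goto D. Now: state=D, head=1, tape[-1..3]=01010 (head:   ^)
Step 4: in state D at pos 1, read 0 -> (D,0)->write 1,move L,goto D. Now: state=D, head=0, tape[-1..3]=01110 (head:  ^)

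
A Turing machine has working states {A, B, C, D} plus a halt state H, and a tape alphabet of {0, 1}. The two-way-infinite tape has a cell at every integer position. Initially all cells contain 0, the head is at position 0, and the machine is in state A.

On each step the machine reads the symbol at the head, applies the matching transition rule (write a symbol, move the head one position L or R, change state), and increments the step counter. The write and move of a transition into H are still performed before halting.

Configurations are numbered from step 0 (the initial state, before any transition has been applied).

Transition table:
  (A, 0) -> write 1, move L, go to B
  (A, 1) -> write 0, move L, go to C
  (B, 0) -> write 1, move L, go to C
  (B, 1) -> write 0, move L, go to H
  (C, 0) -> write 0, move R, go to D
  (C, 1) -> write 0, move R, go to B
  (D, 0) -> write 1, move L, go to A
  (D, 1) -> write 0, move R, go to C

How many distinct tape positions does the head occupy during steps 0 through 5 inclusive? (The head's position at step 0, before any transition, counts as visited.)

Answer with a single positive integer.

Answer: 4

Derivation:
Step 1: in state A at pos 0, read 0 -> (A,0)->write 1,move L,goto B. Now: state=B, head=-1, tape[-2..1]=0010 (head:  ^)
Step 2: in state B at pos -1, read 0 -> (B,0)->write 1,move L,goto C. Now: state=C, head=-2, tape[-3..1]=00110 (head:  ^)
Step 3: in state C at pos -2, read 0 -> (C,0)->write 0,move R,goto D. Now: state=D, head=-1, tape[-3..1]=00110 (head:   ^)
Step 4: in state D at pos -1, read 1 -> (D,1)->write 0,move R,goto C. Now: state=C, head=0, tape[-3..1]=00010 (head:    ^)
Step 5: in state C at pos 0, read 1 -> (C,1)->write 0,move R,goto B. Now: state=B, head=1, tape[-3..2]=000000 (head:     ^)
Head positions at steps 0..5: starting at 0, distinct positions visited = {-2, -1, 0, 1} -> 4 position(s)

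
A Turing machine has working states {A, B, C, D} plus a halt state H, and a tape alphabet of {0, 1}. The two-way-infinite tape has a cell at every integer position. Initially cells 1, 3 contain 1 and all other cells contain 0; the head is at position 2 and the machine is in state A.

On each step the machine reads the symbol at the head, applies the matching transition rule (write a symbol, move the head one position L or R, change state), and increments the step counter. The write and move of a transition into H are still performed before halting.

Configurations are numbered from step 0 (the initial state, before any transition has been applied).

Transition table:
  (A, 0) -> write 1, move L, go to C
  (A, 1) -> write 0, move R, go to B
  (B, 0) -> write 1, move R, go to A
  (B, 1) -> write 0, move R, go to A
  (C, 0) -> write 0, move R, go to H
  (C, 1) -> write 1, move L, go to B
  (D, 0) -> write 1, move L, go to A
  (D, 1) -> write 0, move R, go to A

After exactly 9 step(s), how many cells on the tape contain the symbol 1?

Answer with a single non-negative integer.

Answer: 3

Derivation:
Step 1: in state A at pos 2, read 0 -> (A,0)->write 1,move L,goto C. Now: state=C, head=1, tape[0..4]=01110 (head:  ^)
Step 2: in state C at pos 1, read 1 -> (C,1)->write 1,move L,goto B. Now: state=B, head=0, tape[-1..4]=001110 (head:  ^)
Step 3: in state B at pos 0, read 0 -> (B,0)->write 1,move R,goto A. Now: state=A, head=1, tape[-1..4]=011110 (head:   ^)
Step 4: in state A at pos 1, read 1 -> (A,1)->write 0,move R,goto B. Now: state=B, head=2, tape[-1..4]=010110 (head:    ^)
Step 5: in state B at pos 2, read 1 -> (B,1)->write 0,move R,goto A. Now: state=A, head=3, tape[-1..4]=010010 (head:     ^)
Step 6: in state A at pos 3, read 1 -> (A,1)->write 0,move R,goto B. Now: state=B, head=4, tape[-1..5]=0100000 (head:      ^)
Step 7: in state B at pos 4, read 0 -> (B,0)->write 1,move R,goto A. Now: state=A, head=5, tape[-1..6]=01000100 (head:       ^)
Step 8: in state A at pos 5, read 0 -> (A,0)->write 1,move L,goto C. Now: state=C, head=4, tape[-1..6]=01000110 (head:      ^)
Step 9: in state C at pos 4, read 1 -> (C,1)->write 1,move L,goto B. Now: state=B, head=3, tape[-1..6]=01000110 (head:     ^)
Cells containing 1 after step 9: {0, 4, 5} -> 3 cell(s)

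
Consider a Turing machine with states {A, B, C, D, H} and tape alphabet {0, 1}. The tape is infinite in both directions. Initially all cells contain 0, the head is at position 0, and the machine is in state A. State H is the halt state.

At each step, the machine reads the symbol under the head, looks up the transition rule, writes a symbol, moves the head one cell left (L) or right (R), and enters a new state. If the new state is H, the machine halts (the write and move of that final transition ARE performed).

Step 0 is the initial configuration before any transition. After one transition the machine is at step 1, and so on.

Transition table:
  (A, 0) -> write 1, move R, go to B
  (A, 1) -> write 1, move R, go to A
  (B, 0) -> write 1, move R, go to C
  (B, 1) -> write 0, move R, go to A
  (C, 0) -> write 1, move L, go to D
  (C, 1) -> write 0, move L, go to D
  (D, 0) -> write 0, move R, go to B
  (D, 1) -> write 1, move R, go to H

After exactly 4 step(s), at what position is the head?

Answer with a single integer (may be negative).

Answer: 2

Derivation:
Step 1: in state A at pos 0, read 0 -> (A,0)->write 1,move R,goto B. Now: state=B, head=1, tape[-1..2]=0100 (head:   ^)
Step 2: in state B at pos 1, read 0 -> (B,0)->write 1,move R,goto C. Now: state=C, head=2, tape[-1..3]=01100 (head:    ^)
Step 3: in state C at pos 2, read 0 -> (C,0)->write 1,move L,goto D. Now: state=D, head=1, tape[-1..3]=01110 (head:   ^)
Step 4: in state D at pos 1, read 1 -> (D,1)->write 1,move R,goto H. Now: state=H, head=2, tape[-1..3]=01110 (head:    ^)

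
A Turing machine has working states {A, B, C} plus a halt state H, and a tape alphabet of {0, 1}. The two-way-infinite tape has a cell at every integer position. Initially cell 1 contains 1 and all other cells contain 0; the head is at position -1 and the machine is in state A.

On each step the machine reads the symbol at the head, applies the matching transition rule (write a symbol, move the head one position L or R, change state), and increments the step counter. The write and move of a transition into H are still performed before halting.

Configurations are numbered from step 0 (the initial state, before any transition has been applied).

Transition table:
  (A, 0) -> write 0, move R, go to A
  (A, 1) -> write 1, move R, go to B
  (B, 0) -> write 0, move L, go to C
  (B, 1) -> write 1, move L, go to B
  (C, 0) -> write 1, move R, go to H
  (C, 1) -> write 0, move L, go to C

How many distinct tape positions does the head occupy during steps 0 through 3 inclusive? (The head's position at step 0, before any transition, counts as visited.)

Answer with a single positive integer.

Step 1: in state A at pos -1, read 0 -> (A,0)->write 0,move R,goto A. Now: state=A, head=0, tape[-2..2]=00010 (head:   ^)
Step 2: in state A at pos 0, read 0 -> (A,0)->write 0,move R,goto A. Now: state=A, head=1, tape[-2..2]=00010 (head:    ^)
Step 3: in state A at pos 1, read 1 -> (A,1)->write 1,move R,goto B. Now: state=B, head=2, tape[-2..3]=000100 (head:     ^)
Head positions at steps 0..3: starting at -1, distinct positions visited = {-1, 0, 1, 2} -> 4 position(s)

Answer: 4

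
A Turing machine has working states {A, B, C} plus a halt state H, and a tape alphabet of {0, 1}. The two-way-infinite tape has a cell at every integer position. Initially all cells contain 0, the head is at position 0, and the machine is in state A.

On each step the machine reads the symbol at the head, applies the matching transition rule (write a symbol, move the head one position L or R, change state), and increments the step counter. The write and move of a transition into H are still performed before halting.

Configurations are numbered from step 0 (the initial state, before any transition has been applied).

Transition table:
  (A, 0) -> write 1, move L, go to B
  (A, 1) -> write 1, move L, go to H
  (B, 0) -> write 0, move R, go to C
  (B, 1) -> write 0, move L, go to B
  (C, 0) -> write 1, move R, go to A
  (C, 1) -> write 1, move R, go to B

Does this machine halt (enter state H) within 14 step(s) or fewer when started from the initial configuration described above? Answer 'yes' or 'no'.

Step 1: in state A at pos 0, read 0 -> (A,0)->write 1,move L,goto B. Now: state=B, head=-1, tape[-2..1]=0010 (head:  ^)
Step 2: in state B at pos -1, read 0 -> (B,0)->write 0,move R,goto C. Now: state=C, head=0, tape[-2..1]=0010 (head:   ^)
Step 3: in state C at pos 0, read 1 -> (C,1)->write 1,move R,goto B. Now: state=B, head=1, tape[-2..2]=00100 (head:    ^)
Step 4: in state B at pos 1, read 0 -> (B,0)->write 0,move R,goto C. Now: state=C, head=2, tape[-2..3]=001000 (head:     ^)
Step 5: in state C at pos 2, read 0 -> (C,0)->write 1,move R,goto A. Now: state=A, head=3, tape[-2..4]=0010100 (head:      ^)
Step 6: in state A at pos 3, read 0 -> (A,0)->write 1,move L,goto B. Now: state=B, head=2, tape[-2..4]=0010110 (head:     ^)
Step 7: in state B at pos 2, read 1 -> (B,1)->write 0,move L,goto B. Now: state=B, head=1, tape[-2..4]=0010010 (head:    ^)
Step 8: in state B at pos 1, read 0 -> (B,0)->write 0,move R,goto C. Now: state=C, head=2, tape[-2..4]=0010010 (head:     ^)
Step 9: in state C at pos 2, read 0 -> (C,0)->write 1,move R,goto A. Now: state=A, head=3, tape[-2..4]=0010110 (head:      ^)
Step 10: in state A at pos 3, read 1 -> (A,1)->write 1,move L,goto H. Now: state=H, head=2, tape[-2..4]=0010110 (head:     ^)
State H reached at step 10; 10 <= 14 -> yes

Answer: yes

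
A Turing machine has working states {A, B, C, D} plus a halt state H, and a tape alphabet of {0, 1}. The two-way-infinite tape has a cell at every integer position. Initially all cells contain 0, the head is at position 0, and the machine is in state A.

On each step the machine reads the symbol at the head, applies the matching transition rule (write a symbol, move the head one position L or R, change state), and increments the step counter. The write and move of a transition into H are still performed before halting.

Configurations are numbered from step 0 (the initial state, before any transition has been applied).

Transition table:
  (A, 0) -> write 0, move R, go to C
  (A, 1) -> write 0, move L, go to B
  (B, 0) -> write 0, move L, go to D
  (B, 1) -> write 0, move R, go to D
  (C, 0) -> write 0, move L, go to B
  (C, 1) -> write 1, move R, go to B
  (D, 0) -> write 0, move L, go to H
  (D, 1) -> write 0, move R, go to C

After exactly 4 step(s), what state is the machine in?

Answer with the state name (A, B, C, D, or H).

Step 1: in state A at pos 0, read 0 -> (A,0)->write 0,move R,goto C. Now: state=C, head=1, tape[-1..2]=0000 (head:   ^)
Step 2: in state C at pos 1, read 0 -> (C,0)->write 0,move L,goto B. Now: state=B, head=0, tape[-1..2]=0000 (head:  ^)
Step 3: in state B at pos 0, read 0 -> (B,0)->write 0,move L,goto D. Now: state=D, head=-1, tape[-2..2]=00000 (head:  ^)
Step 4: in state D at pos -1, read 0 -> (D,0)->write 0,move L,goto H. Now: state=H, head=-2, tape[-3..2]=000000 (head:  ^)

Answer: H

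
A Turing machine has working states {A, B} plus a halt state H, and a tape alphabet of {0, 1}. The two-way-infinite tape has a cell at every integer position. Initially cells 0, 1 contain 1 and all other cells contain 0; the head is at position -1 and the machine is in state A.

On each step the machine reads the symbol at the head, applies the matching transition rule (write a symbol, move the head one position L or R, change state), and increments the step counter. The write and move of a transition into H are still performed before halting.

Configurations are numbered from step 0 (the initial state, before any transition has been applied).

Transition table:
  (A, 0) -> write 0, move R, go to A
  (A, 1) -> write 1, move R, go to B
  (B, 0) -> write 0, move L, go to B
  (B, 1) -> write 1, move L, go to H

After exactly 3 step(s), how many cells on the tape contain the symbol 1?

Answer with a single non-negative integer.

Answer: 2

Derivation:
Step 1: in state A at pos -1, read 0 -> (A,0)->write 0,move R,goto A. Now: state=A, head=0, tape[-2..2]=00110 (head:   ^)
Step 2: in state A at pos 0, read 1 -> (A,1)->write 1,move R,goto B. Now: state=B, head=1, tape[-2..2]=00110 (head:    ^)
Step 3: in state B at pos 1, read 1 -> (B,1)->write 1,move L,goto H. Now: state=H, head=0, tape[-2..2]=00110 (head:   ^)
Cells containing 1 after step 3: {0, 1} -> 2 cell(s)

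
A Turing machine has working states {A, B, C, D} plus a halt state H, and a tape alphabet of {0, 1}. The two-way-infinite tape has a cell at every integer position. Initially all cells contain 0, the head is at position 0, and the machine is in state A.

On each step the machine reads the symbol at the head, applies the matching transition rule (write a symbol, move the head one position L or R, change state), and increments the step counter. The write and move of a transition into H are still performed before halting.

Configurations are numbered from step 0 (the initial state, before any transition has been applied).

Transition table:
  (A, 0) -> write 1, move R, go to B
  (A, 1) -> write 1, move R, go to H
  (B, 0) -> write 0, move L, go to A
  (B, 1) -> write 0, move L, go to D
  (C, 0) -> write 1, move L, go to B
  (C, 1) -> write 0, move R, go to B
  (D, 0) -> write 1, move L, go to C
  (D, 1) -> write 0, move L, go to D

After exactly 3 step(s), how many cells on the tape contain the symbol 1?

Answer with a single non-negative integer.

Answer: 1

Derivation:
Step 1: in state A at pos 0, read 0 -> (A,0)->write 1,move R,goto B. Now: state=B, head=1, tape[-1..2]=0100 (head:   ^)
Step 2: in state B at pos 1, read 0 -> (B,0)->write 0,move L,goto A. Now: state=A, head=0, tape[-1..2]=0100 (head:  ^)
Step 3: in state A at pos 0, read 1 -> (A,1)->write 1,move R,goto H. Now: state=H, head=1, tape[-1..2]=0100 (head:   ^)
Cells containing 1 after step 3: {0} -> 1 cell(s)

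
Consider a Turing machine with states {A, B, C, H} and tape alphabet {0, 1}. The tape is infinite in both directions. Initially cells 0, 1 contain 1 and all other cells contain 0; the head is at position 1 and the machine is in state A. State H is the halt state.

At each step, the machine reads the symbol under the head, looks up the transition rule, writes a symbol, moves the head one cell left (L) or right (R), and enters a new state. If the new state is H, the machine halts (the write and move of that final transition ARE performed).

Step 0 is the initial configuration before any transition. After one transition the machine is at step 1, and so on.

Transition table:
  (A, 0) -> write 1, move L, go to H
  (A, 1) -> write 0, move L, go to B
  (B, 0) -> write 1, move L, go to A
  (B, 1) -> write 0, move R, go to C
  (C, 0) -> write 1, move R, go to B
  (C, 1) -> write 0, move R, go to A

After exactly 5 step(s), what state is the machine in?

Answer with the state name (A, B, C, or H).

Step 1: in state A at pos 1, read 1 -> (A,1)->write 0,move L,goto B. Now: state=B, head=0, tape[-1..2]=0100 (head:  ^)
Step 2: in state B at pos 0, read 1 -> (B,1)->write 0,move R,goto C. Now: state=C, head=1, tape[-1..2]=0000 (head:   ^)
Step 3: in state C at pos 1, read 0 -> (C,0)->write 1,move R,goto B. Now: state=B, head=2, tape[-1..3]=00100 (head:    ^)
Step 4: in state B at pos 2, read 0 -> (B,0)->write 1,move L,goto A. Now: state=A, head=1, tape[-1..3]=00110 (head:   ^)
Step 5: in state A at pos 1, read 1 -> (A,1)->write 0,move L,goto B. Now: state=B, head=0, tape[-1..3]=00010 (head:  ^)

Answer: B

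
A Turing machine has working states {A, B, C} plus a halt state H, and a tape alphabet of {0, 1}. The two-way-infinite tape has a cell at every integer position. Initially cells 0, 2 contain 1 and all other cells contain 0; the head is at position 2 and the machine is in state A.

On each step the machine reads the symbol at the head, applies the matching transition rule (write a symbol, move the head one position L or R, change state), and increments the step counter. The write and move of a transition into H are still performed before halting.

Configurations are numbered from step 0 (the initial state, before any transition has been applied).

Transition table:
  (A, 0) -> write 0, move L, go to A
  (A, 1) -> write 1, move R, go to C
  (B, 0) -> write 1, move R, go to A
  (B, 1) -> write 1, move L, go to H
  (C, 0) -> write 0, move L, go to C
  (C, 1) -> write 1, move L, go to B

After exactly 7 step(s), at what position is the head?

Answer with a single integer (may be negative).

Answer: 1

Derivation:
Step 1: in state A at pos 2, read 1 -> (A,1)->write 1,move R,goto C. Now: state=C, head=3, tape[-1..4]=010100 (head:     ^)
Step 2: in state C at pos 3, read 0 -> (C,0)->write 0,move L,goto C. Now: state=C, head=2, tape[-1..4]=010100 (head:    ^)
Step 3: in state C at pos 2, read 1 -> (C,1)->write 1,move L,goto B. Now: state=B, head=1, tape[-1..4]=010100 (head:   ^)
Step 4: in state B at pos 1, read 0 -> (B,0)->write 1,move R,goto A. Now: state=A, head=2, tape[-1..4]=011100 (head:    ^)
Step 5: in state A at pos 2, read 1 -> (A,1)->write 1,move R,goto C. Now: state=C, head=3, tape[-1..4]=011100 (head:     ^)
Step 6: in state C at pos 3, read 0 -> (C,0)->write 0,move L,goto C. Now: state=C, head=2, tape[-1..4]=011100 (head:    ^)
Step 7: in state C at pos 2, read 1 -> (C,1)->write 1,move L,goto B. Now: state=B, head=1, tape[-1..4]=011100 (head:   ^)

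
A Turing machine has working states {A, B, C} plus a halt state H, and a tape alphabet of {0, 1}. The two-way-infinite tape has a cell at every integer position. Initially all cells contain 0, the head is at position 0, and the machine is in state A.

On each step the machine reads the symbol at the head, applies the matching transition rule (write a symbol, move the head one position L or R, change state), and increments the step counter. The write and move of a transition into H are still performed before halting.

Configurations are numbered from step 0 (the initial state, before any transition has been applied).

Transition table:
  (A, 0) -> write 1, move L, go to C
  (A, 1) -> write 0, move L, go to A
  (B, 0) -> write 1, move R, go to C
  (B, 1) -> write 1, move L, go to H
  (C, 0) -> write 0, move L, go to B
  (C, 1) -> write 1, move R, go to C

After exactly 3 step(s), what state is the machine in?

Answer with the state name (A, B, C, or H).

Answer: C

Derivation:
Step 1: in state A at pos 0, read 0 -> (A,0)->write 1,move L,goto C. Now: state=C, head=-1, tape[-2..1]=0010 (head:  ^)
Step 2: in state C at pos -1, read 0 -> (C,0)->write 0,move L,goto B. Now: state=B, head=-2, tape[-3..1]=00010 (head:  ^)
Step 3: in state B at pos -2, read 0 -> (B,0)->write 1,move R,goto C. Now: state=C, head=-1, tape[-3..1]=01010 (head:   ^)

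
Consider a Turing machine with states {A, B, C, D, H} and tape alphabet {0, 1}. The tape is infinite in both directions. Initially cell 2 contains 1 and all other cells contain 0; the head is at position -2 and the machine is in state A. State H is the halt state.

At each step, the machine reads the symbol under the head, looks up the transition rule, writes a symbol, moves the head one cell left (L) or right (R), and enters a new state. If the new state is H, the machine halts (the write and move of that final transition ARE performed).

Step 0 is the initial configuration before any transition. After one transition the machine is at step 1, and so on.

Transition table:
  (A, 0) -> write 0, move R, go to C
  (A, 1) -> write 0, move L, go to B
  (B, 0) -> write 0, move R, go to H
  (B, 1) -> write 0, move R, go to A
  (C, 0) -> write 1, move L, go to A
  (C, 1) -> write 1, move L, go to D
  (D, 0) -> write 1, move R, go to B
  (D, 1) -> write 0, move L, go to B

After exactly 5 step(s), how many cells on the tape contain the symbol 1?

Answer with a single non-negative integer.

Answer: 3

Derivation:
Step 1: in state A at pos -2, read 0 -> (A,0)->write 0,move R,goto C. Now: state=C, head=-1, tape[-3..3]=0000010 (head:   ^)
Step 2: in state C at pos -1, read 0 -> (C,0)->write 1,move L,goto A. Now: state=A, head=-2, tape[-3..3]=0010010 (head:  ^)
Step 3: in state A at pos -2, read 0 -> (A,0)->write 0,move R,goto C. Now: state=C, head=-1, tape[-3..3]=0010010 (head:   ^)
Step 4: in state C at pos -1, read 1 -> (C,1)->write 1,move L,goto D. Now: state=D, head=-2, tape[-3..3]=0010010 (head:  ^)
Step 5: in state D at pos -2, read 0 -> (D,0)->write 1,move R,goto B. Now: state=B, head=-1, tape[-3..3]=0110010 (head:   ^)
Cells containing 1 after step 5: {-2, -1, 2} -> 3 cell(s)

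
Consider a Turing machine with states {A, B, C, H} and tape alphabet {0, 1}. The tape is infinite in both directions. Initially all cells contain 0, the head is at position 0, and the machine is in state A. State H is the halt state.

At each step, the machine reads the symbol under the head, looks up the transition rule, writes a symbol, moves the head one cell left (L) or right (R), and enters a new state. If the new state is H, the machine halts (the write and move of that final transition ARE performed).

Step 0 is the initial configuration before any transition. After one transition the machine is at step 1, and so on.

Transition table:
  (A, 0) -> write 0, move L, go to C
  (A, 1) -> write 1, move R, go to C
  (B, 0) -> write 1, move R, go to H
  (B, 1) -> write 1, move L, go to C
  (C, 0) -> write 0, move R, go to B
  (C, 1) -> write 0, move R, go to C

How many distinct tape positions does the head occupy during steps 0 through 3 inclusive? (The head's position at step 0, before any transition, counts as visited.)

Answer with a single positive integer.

Step 1: in state A at pos 0, read 0 -> (A,0)->write 0,move L,goto C. Now: state=C, head=-1, tape[-2..1]=0000 (head:  ^)
Step 2: in state C at pos -1, read 0 -> (C,0)->write 0,move R,goto B. Now: state=B, head=0, tape[-2..1]=0000 (head:   ^)
Step 3: in state B at pos 0, read 0 -> (B,0)->write 1,move R,goto H. Now: state=H, head=1, tape[-2..2]=00100 (head:    ^)
Head positions at steps 0..3: starting at 0, distinct positions visited = {-1, 0, 1} -> 3 position(s)

Answer: 3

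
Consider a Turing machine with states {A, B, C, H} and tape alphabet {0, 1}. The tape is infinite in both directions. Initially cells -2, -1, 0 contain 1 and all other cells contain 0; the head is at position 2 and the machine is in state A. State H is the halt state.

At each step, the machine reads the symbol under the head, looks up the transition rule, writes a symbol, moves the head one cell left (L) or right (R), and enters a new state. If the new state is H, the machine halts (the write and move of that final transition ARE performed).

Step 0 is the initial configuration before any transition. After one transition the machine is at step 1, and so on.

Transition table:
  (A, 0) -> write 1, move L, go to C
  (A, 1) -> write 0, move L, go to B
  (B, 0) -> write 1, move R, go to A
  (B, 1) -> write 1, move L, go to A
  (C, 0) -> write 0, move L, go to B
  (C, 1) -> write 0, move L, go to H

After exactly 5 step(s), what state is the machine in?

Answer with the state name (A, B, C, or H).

Answer: A

Derivation:
Step 1: in state A at pos 2, read 0 -> (A,0)->write 1,move L,goto C. Now: state=C, head=1, tape[-3..3]=0111010 (head:     ^)
Step 2: in state C at pos 1, read 0 -> (C,0)->write 0,move L,goto B. Now: state=B, head=0, tape[-3..3]=0111010 (head:    ^)
Step 3: in state B at pos 0, read 1 -> (B,1)->write 1,move L,goto A. Now: state=A, head=-1, tape[-3..3]=0111010 (head:   ^)
Step 4: in state A at pos -1, read 1 -> (A,1)->write 0,move L,goto B. Now: state=B, head=-2, tape[-3..3]=0101010 (head:  ^)
Step 5: in state B at pos -2, read 1 -> (B,1)->write 1,move L,goto A. Now: state=A, head=-3, tape[-4..3]=00101010 (head:  ^)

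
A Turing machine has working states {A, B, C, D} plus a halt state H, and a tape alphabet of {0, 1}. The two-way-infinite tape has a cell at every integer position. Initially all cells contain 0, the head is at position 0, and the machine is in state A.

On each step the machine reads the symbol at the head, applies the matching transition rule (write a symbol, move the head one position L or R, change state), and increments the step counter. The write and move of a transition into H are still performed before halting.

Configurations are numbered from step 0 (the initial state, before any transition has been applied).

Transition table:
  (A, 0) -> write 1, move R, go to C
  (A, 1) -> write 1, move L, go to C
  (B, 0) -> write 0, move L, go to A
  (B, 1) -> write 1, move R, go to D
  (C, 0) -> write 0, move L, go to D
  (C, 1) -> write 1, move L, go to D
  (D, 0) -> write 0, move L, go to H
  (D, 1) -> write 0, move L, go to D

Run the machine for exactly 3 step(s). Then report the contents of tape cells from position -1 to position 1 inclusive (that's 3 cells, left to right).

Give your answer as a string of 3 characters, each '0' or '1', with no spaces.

Answer: 000

Derivation:
Step 1: in state A at pos 0, read 0 -> (A,0)->write 1,move R,goto C. Now: state=C, head=1, tape[-1..2]=0100 (head:   ^)
Step 2: in state C at pos 1, read 0 -> (C,0)->write 0,move L,goto D. Now: state=D, head=0, tape[-1..2]=0100 (head:  ^)
Step 3: in state D at pos 0, read 1 -> (D,1)->write 0,move L,goto D. Now: state=D, head=-1, tape[-2..2]=00000 (head:  ^)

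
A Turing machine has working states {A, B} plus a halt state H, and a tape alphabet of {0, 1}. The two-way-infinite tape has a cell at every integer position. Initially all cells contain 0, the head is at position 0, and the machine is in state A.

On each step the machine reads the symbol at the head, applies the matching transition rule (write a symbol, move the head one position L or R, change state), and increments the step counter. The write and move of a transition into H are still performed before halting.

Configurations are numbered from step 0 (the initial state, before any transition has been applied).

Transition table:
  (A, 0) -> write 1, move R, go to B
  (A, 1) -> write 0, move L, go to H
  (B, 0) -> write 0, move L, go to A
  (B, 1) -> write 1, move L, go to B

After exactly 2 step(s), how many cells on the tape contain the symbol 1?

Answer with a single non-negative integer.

Step 1: in state A at pos 0, read 0 -> (A,0)->write 1,move R,goto B. Now: state=B, head=1, tape[-1..2]=0100 (head:   ^)
Step 2: in state B at pos 1, read 0 -> (B,0)->write 0,move L,goto A. Now: state=A, head=0, tape[-1..2]=0100 (head:  ^)
Cells containing 1 after step 2: {0} -> 1 cell(s)

Answer: 1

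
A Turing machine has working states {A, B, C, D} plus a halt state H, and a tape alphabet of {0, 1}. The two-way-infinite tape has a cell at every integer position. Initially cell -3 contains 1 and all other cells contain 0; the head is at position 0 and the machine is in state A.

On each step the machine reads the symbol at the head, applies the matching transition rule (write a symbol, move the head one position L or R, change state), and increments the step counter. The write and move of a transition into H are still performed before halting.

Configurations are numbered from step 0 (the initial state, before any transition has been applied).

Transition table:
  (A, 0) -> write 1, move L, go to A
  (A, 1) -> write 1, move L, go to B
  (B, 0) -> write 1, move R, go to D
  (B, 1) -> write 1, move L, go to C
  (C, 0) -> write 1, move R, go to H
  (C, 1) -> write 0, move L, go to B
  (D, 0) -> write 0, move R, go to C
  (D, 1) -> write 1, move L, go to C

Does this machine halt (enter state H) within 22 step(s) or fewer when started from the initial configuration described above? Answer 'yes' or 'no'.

Answer: yes

Derivation:
Step 1: in state A at pos 0, read 0 -> (A,0)->write 1,move L,goto A. Now: state=A, head=-1, tape[-4..1]=010010 (head:    ^)
Step 2: in state A at pos -1, read 0 -> (A,0)->write 1,move L,goto A. Now: state=A, head=-2, tape[-4..1]=010110 (head:   ^)
Step 3: in state A at pos -2, read 0 -> (A,0)->write 1,move L,goto A. Now: state=A, head=-3, tape[-4..1]=011110 (head:  ^)
Step 4: in state A at pos -3, read 1 -> (A,1)->write 1,move L,goto B. Now: state=B, head=-4, tape[-5..1]=0011110 (head:  ^)
Step 5: in state B at pos -4, read 0 -> (B,0)->write 1,move R,goto D. Now: state=D, head=-3, tape[-5..1]=0111110 (head:   ^)
Step 6: in state D at pos -3, read 1 -> (D,1)->write 1,move L,goto C. Now: state=C, head=-4, tape[-5..1]=0111110 (head:  ^)
Step 7: in state C at pos -4, read 1 -> (C,1)->write 0,move L,goto B. Now: state=B, head=-5, tape[-6..1]=00011110 (head:  ^)
Step 8: in state B at pos -5, read 0 -> (B,0)->write 1,move R,goto D. Now: state=D, head=-4, tape[-6..1]=01011110 (head:   ^)
Step 9: in state D at pos -4, read 0 -> (D,0)->write 0,move R,goto C. Now: state=C, head=-3, tape[-6..1]=01011110 (head:    ^)
Step 10: in state C at pos -3, read 1 -> (C,1)->write 0,move L,goto B. Now: state=B, head=-4, tape[-6..1]=01001110 (head:   ^)
Step 11: in state B at pos -4, read 0 -> (B,0)->write 1,move R,goto D. Now: state=D, head=-3, tape[-6..1]=01101110 (head:    ^)
Step 12: in state D at pos -3, read 0 -> (D,0)->write 0,move R,goto C. Now: state=C, head=-2, tape[-6..1]=01101110 (head:     ^)
Step 13: in state C at pos -2, read 1 -> (C,1)->write 0,move L,goto B. Now: state=B, head=-3, tape[-6..1]=01100110 (head:    ^)
Step 14: in state B at pos -3, read 0 -> (B,0)->write 1,move R,goto D. Now: state=D, head=-2, tape[-6..1]=01110110 (head:     ^)
Step 15: in state D at pos -2, read 0 -> (D,0)->write 0,move R,goto C. Now: state=C, head=-1, tape[-6..1]=01110110 (head:      ^)
Step 16: in state C at pos -1, read 1 -> (C,1)->write 0,move L,goto B. Now: state=B, head=-2, tape[-6..1]=01110010 (head:     ^)
Step 17: in state B at pos -2, read 0 -> (B,0)->write 1,move R,goto D. Now: state=D, head=-1, tape[-6..1]=01111010 (head:      ^)
Step 18: in state D at pos -1, read 0 -> (D,0)->write 0,move R,goto C. Now: state=C, head=0, tape[-6..1]=01111010 (head:       ^)
Step 19: in state C at pos 0, read 1 -> (C,1)->write 0,move L,goto B. Now: state=B, head=-1, tape[-6..1]=01111000 (head:      ^)
Step 20: in state B at pos -1, read 0 -> (B,0)->write 1,move R,goto D. Now: state=D, head=0, tape[-6..1]=01111100 (head:       ^)
Step 21: in state D at pos 0, read 0 -> (D,0)->write 0,move R,goto C. Now: state=C, head=1, tape[-6..2]=011111000 (head:        ^)
Step 22: in state C at pos 1, read 0 -> (C,0)->write 1,move R,goto H. Now: state=H, head=2, tape[-6..3]=0111110100 (head:         ^)
State H reached at step 22; 22 <= 22 -> yes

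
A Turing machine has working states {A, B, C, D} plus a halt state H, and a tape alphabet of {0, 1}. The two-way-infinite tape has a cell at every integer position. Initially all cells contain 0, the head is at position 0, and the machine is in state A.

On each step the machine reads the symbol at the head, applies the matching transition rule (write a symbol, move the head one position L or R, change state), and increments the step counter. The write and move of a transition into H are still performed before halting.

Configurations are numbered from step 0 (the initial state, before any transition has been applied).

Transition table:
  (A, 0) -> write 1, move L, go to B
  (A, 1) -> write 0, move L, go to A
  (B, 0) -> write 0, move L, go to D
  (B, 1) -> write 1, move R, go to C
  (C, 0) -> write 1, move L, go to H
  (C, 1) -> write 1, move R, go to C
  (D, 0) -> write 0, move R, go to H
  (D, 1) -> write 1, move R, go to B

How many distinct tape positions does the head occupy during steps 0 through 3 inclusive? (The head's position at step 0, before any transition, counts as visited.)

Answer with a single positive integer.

Step 1: in state A at pos 0, read 0 -> (A,0)->write 1,move L,goto B. Now: state=B, head=-1, tape[-2..1]=0010 (head:  ^)
Step 2: in state B at pos -1, read 0 -> (B,0)->write 0,move L,goto D. Now: state=D, head=-2, tape[-3..1]=00010 (head:  ^)
Step 3: in state D at pos -2, read 0 -> (D,0)->write 0,move R,goto H. Now: state=H, head=-1, tape[-3..1]=00010 (head:   ^)
Head positions at steps 0..3: starting at 0, distinct positions visited = {-2, -1, 0} -> 3 position(s)

Answer: 3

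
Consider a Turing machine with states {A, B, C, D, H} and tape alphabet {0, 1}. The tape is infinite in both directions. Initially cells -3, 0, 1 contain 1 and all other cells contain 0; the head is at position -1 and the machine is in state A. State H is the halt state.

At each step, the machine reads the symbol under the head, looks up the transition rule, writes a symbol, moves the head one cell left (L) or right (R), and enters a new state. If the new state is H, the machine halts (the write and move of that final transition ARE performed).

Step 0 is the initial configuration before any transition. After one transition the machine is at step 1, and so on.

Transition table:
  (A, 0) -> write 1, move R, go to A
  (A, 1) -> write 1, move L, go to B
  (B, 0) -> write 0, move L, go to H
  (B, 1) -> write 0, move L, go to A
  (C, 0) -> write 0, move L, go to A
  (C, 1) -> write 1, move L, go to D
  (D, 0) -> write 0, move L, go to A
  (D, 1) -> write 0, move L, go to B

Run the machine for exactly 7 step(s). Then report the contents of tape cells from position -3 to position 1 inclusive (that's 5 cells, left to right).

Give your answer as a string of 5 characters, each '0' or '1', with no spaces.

Step 1: in state A at pos -1, read 0 -> (A,0)->write 1,move R,goto A. Now: state=A, head=0, tape[-4..2]=0101110 (head:     ^)
Step 2: in state A at pos 0, read 1 -> (A,1)->write 1,move L,goto B. Now: state=B, head=-1, tape[-4..2]=0101110 (head:    ^)
Step 3: in state B at pos -1, read 1 -> (B,1)->write 0,move L,goto A. Now: state=A, head=-2, tape[-4..2]=0100110 (head:   ^)
Step 4: in state A at pos -2, read 0 -> (A,0)->write 1,move R,goto A. Now: state=A, head=-1, tape[-4..2]=0110110 (head:    ^)
Step 5: in state A at pos -1, read 0 -> (A,0)->write 1,move R,goto A. Now: state=A, head=0, tape[-4..2]=0111110 (head:     ^)
Step 6: in state A at pos 0, read 1 -> (A,1)->write 1,move L,goto B. Now: state=B, head=-1, tape[-4..2]=0111110 (head:    ^)
Step 7: in state B at pos -1, read 1 -> (B,1)->write 0,move L,goto A. Now: state=A, head=-2, tape[-4..2]=0110110 (head:   ^)

Answer: 11011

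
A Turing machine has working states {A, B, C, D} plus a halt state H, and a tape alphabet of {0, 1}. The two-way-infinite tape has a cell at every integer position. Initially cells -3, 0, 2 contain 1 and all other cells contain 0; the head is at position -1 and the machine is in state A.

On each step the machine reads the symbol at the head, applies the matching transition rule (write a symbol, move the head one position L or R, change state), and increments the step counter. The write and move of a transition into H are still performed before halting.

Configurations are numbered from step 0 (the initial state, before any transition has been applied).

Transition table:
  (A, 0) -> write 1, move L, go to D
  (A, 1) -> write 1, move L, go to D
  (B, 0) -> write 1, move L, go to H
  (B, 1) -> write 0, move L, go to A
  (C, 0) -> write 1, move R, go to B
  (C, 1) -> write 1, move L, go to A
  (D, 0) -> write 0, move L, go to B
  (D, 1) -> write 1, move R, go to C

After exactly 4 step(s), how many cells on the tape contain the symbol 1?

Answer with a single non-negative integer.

Answer: 4

Derivation:
Step 1: in state A at pos -1, read 0 -> (A,0)->write 1,move L,goto D. Now: state=D, head=-2, tape[-4..3]=01011010 (head:   ^)
Step 2: in state D at pos -2, read 0 -> (D,0)->write 0,move L,goto B. Now: state=B, head=-3, tape[-4..3]=01011010 (head:  ^)
Step 3: in state B at pos -3, read 1 -> (B,1)->write 0,move L,goto A. Now: state=A, head=-4, tape[-5..3]=000011010 (head:  ^)
Step 4: in state A at pos -4, read 0 -> (A,0)->write 1,move L,goto D. Now: state=D, head=-5, tape[-6..3]=0010011010 (head:  ^)
Cells containing 1 after step 4: {-4, -1, 0, 2} -> 4 cell(s)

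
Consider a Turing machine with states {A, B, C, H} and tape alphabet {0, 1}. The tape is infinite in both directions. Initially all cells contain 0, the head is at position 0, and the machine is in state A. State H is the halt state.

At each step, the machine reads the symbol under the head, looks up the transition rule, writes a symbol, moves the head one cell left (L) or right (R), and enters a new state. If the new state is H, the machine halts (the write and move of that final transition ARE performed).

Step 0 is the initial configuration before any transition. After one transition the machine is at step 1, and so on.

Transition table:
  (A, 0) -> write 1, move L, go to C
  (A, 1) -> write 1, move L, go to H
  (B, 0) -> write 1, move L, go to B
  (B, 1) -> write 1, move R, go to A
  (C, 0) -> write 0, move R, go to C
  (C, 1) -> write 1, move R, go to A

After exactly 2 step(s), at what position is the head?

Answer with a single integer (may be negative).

Answer: 0

Derivation:
Step 1: in state A at pos 0, read 0 -> (A,0)->write 1,move L,goto C. Now: state=C, head=-1, tape[-2..1]=0010 (head:  ^)
Step 2: in state C at pos -1, read 0 -> (C,0)->write 0,move R,goto C. Now: state=C, head=0, tape[-2..1]=0010 (head:   ^)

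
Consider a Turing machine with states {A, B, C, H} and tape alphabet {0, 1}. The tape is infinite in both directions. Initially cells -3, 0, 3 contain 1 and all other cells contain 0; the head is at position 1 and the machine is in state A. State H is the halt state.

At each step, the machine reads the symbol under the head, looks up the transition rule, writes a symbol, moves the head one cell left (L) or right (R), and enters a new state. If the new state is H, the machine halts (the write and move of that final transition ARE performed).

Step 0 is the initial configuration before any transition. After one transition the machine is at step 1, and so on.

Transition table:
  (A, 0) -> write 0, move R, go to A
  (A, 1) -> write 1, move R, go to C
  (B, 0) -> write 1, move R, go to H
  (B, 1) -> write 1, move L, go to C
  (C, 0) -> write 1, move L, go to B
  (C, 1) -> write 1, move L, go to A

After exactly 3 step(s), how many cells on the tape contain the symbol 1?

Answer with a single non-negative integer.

Step 1: in state A at pos 1, read 0 -> (A,0)->write 0,move R,goto A. Now: state=A, head=2, tape[-4..4]=010010010 (head:       ^)
Step 2: in state A at pos 2, read 0 -> (A,0)->write 0,move R,goto A. Now: state=A, head=3, tape[-4..4]=010010010 (head:        ^)
Step 3: in state A at pos 3, read 1 -> (A,1)->write 1,move R,goto C. Now: state=C, head=4, tape[-4..5]=0100100100 (head:         ^)
Cells containing 1 after step 3: {-3, 0, 3} -> 3 cell(s)

Answer: 3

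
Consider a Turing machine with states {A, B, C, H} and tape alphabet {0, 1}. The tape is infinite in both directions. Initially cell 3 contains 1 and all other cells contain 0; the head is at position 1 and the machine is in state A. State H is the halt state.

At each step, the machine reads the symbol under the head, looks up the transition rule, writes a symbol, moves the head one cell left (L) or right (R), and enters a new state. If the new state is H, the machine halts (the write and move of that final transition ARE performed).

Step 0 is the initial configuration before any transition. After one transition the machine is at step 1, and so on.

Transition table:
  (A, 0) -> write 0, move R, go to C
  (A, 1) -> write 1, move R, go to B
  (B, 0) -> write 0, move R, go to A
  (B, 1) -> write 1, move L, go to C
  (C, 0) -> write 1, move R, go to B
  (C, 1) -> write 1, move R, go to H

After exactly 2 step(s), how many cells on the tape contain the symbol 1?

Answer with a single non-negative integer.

Answer: 2

Derivation:
Step 1: in state A at pos 1, read 0 -> (A,0)->write 0,move R,goto C. Now: state=C, head=2, tape[0..4]=00010 (head:   ^)
Step 2: in state C at pos 2, read 0 -> (C,0)->write 1,move R,goto B. Now: state=B, head=3, tape[0..4]=00110 (head:    ^)
Cells containing 1 after step 2: {2, 3} -> 2 cell(s)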